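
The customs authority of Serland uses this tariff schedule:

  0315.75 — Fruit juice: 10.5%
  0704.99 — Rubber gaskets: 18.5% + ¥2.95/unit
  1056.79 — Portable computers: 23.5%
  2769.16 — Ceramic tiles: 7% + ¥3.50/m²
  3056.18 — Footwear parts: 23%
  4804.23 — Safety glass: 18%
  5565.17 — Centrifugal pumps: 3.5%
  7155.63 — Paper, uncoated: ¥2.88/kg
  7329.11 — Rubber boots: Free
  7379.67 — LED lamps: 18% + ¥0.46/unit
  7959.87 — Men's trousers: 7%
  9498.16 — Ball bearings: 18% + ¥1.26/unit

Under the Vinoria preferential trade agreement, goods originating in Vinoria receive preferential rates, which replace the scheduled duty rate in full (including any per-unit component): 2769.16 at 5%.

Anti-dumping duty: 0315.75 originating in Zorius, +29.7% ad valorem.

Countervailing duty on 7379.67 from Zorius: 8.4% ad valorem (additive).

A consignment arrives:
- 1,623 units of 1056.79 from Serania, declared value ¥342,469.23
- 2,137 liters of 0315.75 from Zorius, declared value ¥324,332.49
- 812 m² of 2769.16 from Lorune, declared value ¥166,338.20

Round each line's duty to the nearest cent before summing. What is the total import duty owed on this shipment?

Line 1 (1056.79, Serania, 1,623 units, ¥342,469.23):
Base rate for 1056.79 is 23.5%.
Duty = ¥342,469.23 × 23.5% = ¥80,480.27.
Line 2 (0315.75, Zorius, 2,137 liters, ¥324,332.49):
Base rate for 0315.75 is 10.5%.
Additional duty on 0315.75 from Zorius: +29.7%. Applied ad valorem rate: 10.5% + 29.7% = 40.2%.
Duty = ¥324,332.49 × 40.2% = ¥130,381.66.
Line 3 (2769.16, Lorune, 812 m², ¥166,338.20):
Base rate for 2769.16 is 7% + ¥3.50/m².
2769.16 has an FTA preferential rate, but origin Lorune is not Vinoria; base rate stands.
Duty = ¥166,338.20 × 7% + 812 × ¥3.50 = ¥14,485.67.
Total = ¥80,480.27 + ¥130,381.66 + ¥14,485.67 = ¥225,347.60.

¥225,347.60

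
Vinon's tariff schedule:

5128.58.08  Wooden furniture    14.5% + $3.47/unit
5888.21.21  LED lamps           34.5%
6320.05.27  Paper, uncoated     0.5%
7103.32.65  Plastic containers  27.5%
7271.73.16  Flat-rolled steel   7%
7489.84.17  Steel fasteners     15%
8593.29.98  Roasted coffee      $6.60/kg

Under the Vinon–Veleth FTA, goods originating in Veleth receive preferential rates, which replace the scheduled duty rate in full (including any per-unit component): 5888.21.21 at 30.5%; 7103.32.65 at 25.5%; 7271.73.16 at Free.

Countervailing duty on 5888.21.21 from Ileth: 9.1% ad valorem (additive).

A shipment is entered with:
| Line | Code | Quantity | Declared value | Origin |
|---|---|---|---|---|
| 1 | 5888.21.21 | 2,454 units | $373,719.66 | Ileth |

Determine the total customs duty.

Line 1 (5888.21.21, Ileth, 2,454 units, $373,719.66):
Base rate for 5888.21.21 is 34.5%.
5888.21.21 has an FTA preferential rate, but origin Ileth is not Veleth; base rate stands.
Additional duty on 5888.21.21 from Ileth: +9.1%. Applied ad valorem rate: 34.5% + 9.1% = 43.6%.
Duty = $373,719.66 × 43.6% = $162,941.77.

$162,941.77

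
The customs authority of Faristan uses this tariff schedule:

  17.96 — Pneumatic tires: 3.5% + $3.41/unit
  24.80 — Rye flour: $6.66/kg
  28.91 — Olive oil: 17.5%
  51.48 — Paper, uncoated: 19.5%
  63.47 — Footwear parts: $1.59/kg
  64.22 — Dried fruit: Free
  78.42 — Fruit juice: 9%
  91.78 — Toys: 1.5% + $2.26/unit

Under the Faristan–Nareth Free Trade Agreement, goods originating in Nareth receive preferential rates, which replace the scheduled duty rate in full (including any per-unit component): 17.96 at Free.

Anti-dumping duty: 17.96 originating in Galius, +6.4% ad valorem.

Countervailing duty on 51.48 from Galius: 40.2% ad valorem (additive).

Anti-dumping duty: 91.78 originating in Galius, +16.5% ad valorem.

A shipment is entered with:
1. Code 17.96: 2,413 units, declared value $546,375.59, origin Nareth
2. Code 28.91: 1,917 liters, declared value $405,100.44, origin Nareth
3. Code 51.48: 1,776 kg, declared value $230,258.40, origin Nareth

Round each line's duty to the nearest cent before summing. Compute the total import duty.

$115,792.97

Line 1 (17.96, Nareth, 2,413 units, $546,375.59):
Base rate for 17.96 is 3.5% + $3.41/unit.
Origin Nareth qualifies under the Faristan–Nareth agreement and 17.96 is covered: preferential rate Free applies instead.
The additional-duty order on 17.96 targets Galius, not Nareth; it does not apply.
Duty = $546,375.59 × 0% = $0.00.
Line 2 (28.91, Nareth, 1,917 liters, $405,100.44):
Base rate for 28.91 is 17.5%.
Origin Nareth is the FTA partner but 28.91 is not on the preference list; base rate stands.
Duty = $405,100.44 × 17.5% = $70,892.58.
Line 3 (51.48, Nareth, 1,776 kg, $230,258.40):
Base rate for 51.48 is 19.5%.
Origin Nareth is the FTA partner but 51.48 is not on the preference list; base rate stands.
The additional-duty order on 51.48 targets Galius, not Nareth; it does not apply.
Duty = $230,258.40 × 19.5% = $44,900.39.
Total = $0.00 + $70,892.58 + $44,900.39 = $115,792.97.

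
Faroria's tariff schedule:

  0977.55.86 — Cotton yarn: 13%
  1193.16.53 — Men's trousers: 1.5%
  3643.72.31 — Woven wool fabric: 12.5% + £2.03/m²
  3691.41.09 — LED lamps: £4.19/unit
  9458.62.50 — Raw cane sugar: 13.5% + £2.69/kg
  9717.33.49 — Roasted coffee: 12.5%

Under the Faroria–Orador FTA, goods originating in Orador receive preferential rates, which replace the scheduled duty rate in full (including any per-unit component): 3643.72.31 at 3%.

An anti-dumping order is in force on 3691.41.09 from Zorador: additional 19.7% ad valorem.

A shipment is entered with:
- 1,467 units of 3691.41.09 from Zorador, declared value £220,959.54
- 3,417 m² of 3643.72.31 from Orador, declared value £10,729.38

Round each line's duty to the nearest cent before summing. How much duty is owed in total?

Line 1 (3691.41.09, Zorador, 1,467 units, £220,959.54):
Base rate for 3691.41.09 is £4.19/unit.
Additional duty on 3691.41.09 from Zorador: +19.7% ad valorem. Applied ad valorem rate = 19.7%.
Duty = £220,959.54 × 19.7% + 1,467 × £4.19 = £49,675.76.
Line 2 (3643.72.31, Orador, 3,417 m², £10,729.38):
Base rate for 3643.72.31 is 12.5% + £2.03/m².
Origin Orador qualifies under the Faroria–Orador agreement and 3643.72.31 is covered: preferential rate 3% applies instead.
Duty = £10,729.38 × 3% = £321.88.
Total = £49,675.76 + £321.88 = £49,997.64.

£49,997.64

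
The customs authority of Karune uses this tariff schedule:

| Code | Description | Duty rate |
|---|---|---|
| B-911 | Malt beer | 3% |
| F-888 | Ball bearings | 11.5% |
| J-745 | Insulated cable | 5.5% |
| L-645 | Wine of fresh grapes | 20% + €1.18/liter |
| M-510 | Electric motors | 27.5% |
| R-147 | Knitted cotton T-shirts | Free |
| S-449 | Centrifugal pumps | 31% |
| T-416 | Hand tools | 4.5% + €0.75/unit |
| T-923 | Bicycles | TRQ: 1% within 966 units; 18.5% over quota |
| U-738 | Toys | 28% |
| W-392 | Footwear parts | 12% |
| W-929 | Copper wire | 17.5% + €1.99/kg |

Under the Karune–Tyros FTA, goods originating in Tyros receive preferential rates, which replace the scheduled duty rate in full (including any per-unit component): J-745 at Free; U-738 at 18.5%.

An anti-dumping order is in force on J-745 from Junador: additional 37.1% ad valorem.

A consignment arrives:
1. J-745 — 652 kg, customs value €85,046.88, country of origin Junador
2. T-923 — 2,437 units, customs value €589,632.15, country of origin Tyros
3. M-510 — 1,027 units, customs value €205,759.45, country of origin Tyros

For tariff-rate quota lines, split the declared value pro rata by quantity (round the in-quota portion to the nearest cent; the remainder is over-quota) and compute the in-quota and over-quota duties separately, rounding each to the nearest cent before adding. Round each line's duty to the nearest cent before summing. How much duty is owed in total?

€160,994.12

Line 1 (J-745, Junador, 652 kg, €85,046.88):
Base rate for J-745 is 5.5%.
J-745 has an FTA preferential rate, but origin Junador is not Tyros; base rate stands.
Additional duty on J-745 from Junador: +37.1%. Applied ad valorem rate: 5.5% + 37.1% = 42.6%.
Duty = €85,046.88 × 42.6% = €36,229.97.
Line 2 (T-923, Tyros, 2,437 units, €589,632.15):
Code T-923 is under a tariff-rate quota (threshold 966 units). In-quota: 966 units at 1%; over-quota: 1,471 units at 18.5%.
Pro-rata value split: in-quota = €589,632.15 × 966/2,437 = €233,723.70; over-quota = €589,632.15 − €233,723.70 = €355,908.45.
In-quota duty = €233,723.70 × 1% = €2,337.24. Over-quota duty = €355,908.45 × 18.5% = €65,843.06.
Line duty = €2,337.24 + €65,843.06 = €68,180.30.
Line 3 (M-510, Tyros, 1,027 units, €205,759.45):
Base rate for M-510 is 27.5%.
Origin Tyros is the FTA partner but M-510 is not on the preference list; base rate stands.
Duty = €205,759.45 × 27.5% = €56,583.85.
Total = €36,229.97 + €68,180.30 + €56,583.85 = €160,994.12.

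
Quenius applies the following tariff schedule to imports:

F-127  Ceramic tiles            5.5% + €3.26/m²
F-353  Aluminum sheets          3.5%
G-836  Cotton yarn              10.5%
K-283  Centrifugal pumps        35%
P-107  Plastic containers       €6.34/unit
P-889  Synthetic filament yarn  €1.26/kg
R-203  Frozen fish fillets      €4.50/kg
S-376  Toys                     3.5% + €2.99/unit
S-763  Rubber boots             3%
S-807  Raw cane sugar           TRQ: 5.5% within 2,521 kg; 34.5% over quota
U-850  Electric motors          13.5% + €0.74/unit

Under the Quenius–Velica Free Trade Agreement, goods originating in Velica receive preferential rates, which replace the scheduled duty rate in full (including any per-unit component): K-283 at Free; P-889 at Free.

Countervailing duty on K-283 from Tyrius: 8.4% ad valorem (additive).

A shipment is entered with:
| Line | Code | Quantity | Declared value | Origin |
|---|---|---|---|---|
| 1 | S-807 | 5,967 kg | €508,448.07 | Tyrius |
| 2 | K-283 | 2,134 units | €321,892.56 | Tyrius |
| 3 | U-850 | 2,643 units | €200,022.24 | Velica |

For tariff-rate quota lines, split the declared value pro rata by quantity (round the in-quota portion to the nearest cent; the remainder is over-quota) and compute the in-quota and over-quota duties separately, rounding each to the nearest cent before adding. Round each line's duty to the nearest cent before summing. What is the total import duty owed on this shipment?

Line 1 (S-807, Tyrius, 5,967 kg, €508,448.07):
Code S-807 is under a tariff-rate quota (threshold 2,521 kg). In-quota: 2,521 kg at 5.5%; over-quota: 3,446 kg at 34.5%.
Pro-rata value split: in-quota = €508,448.07 × 2,521/5,967 = €214,814.41; over-quota = €508,448.07 − €214,814.41 = €293,633.66.
In-quota duty = €214,814.41 × 5.5% = €11,814.79. Over-quota duty = €293,633.66 × 34.5% = €101,303.61.
Line duty = €11,814.79 + €101,303.61 = €113,118.40.
Line 2 (K-283, Tyrius, 2,134 units, €321,892.56):
Base rate for K-283 is 35%.
K-283 has an FTA preferential rate, but origin Tyrius is not Velica; base rate stands.
Additional duty on K-283 from Tyrius: +8.4%. Applied ad valorem rate: 35% + 8.4% = 43.4%.
Duty = €321,892.56 × 43.4% = €139,701.37.
Line 3 (U-850, Velica, 2,643 units, €200,022.24):
Base rate for U-850 is 13.5% + €0.74/unit.
Origin Velica is the FTA partner but U-850 is not on the preference list; base rate stands.
Duty = €200,022.24 × 13.5% + 2,643 × €0.74 = €28,958.82.
Total = €113,118.40 + €139,701.37 + €28,958.82 = €281,778.59.

€281,778.59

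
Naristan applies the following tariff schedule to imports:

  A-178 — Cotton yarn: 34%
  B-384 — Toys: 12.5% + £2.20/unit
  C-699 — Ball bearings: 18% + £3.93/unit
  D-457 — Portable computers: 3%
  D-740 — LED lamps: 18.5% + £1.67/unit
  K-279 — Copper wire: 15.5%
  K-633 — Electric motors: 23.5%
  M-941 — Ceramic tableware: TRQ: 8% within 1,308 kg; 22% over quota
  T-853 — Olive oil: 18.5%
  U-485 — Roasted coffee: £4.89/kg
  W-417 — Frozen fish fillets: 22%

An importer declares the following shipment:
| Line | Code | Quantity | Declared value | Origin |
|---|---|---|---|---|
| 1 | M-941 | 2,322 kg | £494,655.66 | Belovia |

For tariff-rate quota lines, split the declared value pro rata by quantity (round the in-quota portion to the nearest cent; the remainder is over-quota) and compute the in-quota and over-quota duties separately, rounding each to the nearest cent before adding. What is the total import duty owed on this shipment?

£69,814.19

Line 1 (M-941, Belovia, 2,322 kg, £494,655.66):
Code M-941 is under a tariff-rate quota (threshold 1,308 kg). In-quota: 1,308 kg at 8%; over-quota: 1,014 kg at 22%.
Pro-rata value split: in-quota = £494,655.66 × 1,308/2,322 = £278,643.24; over-quota = £494,655.66 − £278,643.24 = £216,012.42.
In-quota duty = £278,643.24 × 8% = £22,291.46. Over-quota duty = £216,012.42 × 22% = £47,522.73.
Line duty = £22,291.46 + £47,522.73 = £69,814.19.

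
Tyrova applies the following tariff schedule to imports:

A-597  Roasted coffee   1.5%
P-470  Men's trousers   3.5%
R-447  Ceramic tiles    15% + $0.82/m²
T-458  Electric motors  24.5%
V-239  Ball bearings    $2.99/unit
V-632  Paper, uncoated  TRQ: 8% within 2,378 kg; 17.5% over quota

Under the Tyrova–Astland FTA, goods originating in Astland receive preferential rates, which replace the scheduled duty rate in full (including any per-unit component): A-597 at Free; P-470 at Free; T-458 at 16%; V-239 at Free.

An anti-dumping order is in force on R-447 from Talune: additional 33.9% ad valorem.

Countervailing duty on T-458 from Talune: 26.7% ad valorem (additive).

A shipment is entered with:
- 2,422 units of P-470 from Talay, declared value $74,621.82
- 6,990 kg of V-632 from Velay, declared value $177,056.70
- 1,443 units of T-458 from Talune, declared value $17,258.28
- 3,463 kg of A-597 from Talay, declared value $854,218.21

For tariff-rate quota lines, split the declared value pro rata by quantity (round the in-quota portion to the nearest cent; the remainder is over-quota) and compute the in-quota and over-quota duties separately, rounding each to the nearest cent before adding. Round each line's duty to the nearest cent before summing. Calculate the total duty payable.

$49,523.89

Line 1 (P-470, Talay, 2,422 units, $74,621.82):
Base rate for P-470 is 3.5%.
P-470 has an FTA preferential rate, but origin Talay is not Astland; base rate stands.
Duty = $74,621.82 × 3.5% = $2,611.76.
Line 2 (V-632, Velay, 6,990 kg, $177,056.70):
Code V-632 is under a tariff-rate quota (threshold 2,378 kg). In-quota: 2,378 kg at 8%; over-quota: 4,612 kg at 17.5%.
Pro-rata value split: in-quota = $177,056.70 × 2,378/6,990 = $60,234.74; over-quota = $177,056.70 − $60,234.74 = $116,821.96.
In-quota duty = $60,234.74 × 8% = $4,818.78. Over-quota duty = $116,821.96 × 17.5% = $20,443.84.
Line duty = $4,818.78 + $20,443.84 = $25,262.62.
Line 3 (T-458, Talune, 1,443 units, $17,258.28):
Base rate for T-458 is 24.5%.
T-458 has an FTA preferential rate, but origin Talune is not Astland; base rate stands.
Additional duty on T-458 from Talune: +26.7%. Applied ad valorem rate: 24.5% + 26.7% = 51.2%.
Duty = $17,258.28 × 51.2% = $8,836.24.
Line 4 (A-597, Talay, 3,463 kg, $854,218.21):
Base rate for A-597 is 1.5%.
A-597 has an FTA preferential rate, but origin Talay is not Astland; base rate stands.
Duty = $854,218.21 × 1.5% = $12,813.27.
Total = $2,611.76 + $25,262.62 + $8,836.24 + $12,813.27 = $49,523.89.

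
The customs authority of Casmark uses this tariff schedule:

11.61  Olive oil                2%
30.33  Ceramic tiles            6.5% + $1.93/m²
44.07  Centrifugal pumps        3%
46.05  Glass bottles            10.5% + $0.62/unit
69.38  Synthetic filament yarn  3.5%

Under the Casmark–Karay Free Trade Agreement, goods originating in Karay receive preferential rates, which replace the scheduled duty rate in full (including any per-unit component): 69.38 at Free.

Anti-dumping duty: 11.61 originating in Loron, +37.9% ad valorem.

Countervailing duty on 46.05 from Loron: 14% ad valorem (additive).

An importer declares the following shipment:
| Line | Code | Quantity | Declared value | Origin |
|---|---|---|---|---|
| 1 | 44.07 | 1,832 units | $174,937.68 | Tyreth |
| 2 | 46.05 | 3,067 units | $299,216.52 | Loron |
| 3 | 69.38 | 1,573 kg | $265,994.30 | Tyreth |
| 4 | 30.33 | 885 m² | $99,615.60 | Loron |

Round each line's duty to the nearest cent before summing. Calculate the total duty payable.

$97,950.58

Line 1 (44.07, Tyreth, 1,832 units, $174,937.68):
Base rate for 44.07 is 3%.
Duty = $174,937.68 × 3% = $5,248.13.
Line 2 (46.05, Loron, 3,067 units, $299,216.52):
Base rate for 46.05 is 10.5% + $0.62/unit.
Additional duty on 46.05 from Loron: +14%. Applied ad valorem rate: 10.5% + 14% = 24.5%.
Duty = $299,216.52 × 24.5% + 3,067 × $0.62 = $75,209.59.
Line 3 (69.38, Tyreth, 1,573 kg, $265,994.30):
Base rate for 69.38 is 3.5%.
69.38 has an FTA preferential rate, but origin Tyreth is not Karay; base rate stands.
Duty = $265,994.30 × 3.5% = $9,309.80.
Line 4 (30.33, Loron, 885 m², $99,615.60):
Base rate for 30.33 is 6.5% + $1.93/m².
Duty = $99,615.60 × 6.5% + 885 × $1.93 = $8,183.06.
Total = $5,248.13 + $75,209.59 + $9,309.80 + $8,183.06 = $97,950.58.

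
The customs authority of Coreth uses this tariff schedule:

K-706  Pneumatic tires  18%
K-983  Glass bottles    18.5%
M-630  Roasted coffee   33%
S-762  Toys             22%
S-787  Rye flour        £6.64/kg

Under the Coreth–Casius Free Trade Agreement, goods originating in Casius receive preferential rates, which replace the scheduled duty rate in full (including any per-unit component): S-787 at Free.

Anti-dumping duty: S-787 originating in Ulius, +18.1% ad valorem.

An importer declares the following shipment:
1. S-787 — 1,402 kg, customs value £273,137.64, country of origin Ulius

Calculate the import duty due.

Line 1 (S-787, Ulius, 1,402 kg, £273,137.64):
Base rate for S-787 is £6.64/kg.
S-787 has an FTA preferential rate, but origin Ulius is not Casius; base rate stands.
Additional duty on S-787 from Ulius: +18.1% ad valorem. Applied ad valorem rate = 18.1%.
Duty = £273,137.64 × 18.1% + 1,402 × £6.64 = £58,747.19.

£58,747.19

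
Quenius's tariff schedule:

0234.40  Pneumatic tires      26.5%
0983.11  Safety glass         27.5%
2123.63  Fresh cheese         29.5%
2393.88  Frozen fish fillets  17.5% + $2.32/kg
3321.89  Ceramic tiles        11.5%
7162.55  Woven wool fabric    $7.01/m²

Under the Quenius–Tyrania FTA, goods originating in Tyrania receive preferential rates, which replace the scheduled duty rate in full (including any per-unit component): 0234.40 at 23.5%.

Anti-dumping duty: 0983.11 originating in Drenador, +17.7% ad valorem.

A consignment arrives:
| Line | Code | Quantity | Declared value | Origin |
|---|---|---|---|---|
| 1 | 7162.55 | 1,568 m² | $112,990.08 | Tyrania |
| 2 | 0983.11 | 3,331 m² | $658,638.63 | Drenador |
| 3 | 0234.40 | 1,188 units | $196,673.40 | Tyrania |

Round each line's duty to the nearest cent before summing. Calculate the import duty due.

Line 1 (7162.55, Tyrania, 1,568 m², $112,990.08):
Base rate for 7162.55 is $7.01/m².
Origin Tyrania is the FTA partner but 7162.55 is not on the preference list; base rate stands.
Duty = 1,568 × $7.01 = $10,991.68.
Line 2 (0983.11, Drenador, 3,331 m², $658,638.63):
Base rate for 0983.11 is 27.5%.
Additional duty on 0983.11 from Drenador: +17.7%. Applied ad valorem rate: 27.5% + 17.7% = 45.2%.
Duty = $658,638.63 × 45.2% = $297,704.66.
Line 3 (0234.40, Tyrania, 1,188 units, $196,673.40):
Base rate for 0234.40 is 26.5%.
Origin Tyrania qualifies under the Quenius–Tyrania agreement and 0234.40 is covered: preferential rate 23.5% applies instead.
Duty = $196,673.40 × 23.5% = $46,218.25.
Total = $10,991.68 + $297,704.66 + $46,218.25 = $354,914.59.

$354,914.59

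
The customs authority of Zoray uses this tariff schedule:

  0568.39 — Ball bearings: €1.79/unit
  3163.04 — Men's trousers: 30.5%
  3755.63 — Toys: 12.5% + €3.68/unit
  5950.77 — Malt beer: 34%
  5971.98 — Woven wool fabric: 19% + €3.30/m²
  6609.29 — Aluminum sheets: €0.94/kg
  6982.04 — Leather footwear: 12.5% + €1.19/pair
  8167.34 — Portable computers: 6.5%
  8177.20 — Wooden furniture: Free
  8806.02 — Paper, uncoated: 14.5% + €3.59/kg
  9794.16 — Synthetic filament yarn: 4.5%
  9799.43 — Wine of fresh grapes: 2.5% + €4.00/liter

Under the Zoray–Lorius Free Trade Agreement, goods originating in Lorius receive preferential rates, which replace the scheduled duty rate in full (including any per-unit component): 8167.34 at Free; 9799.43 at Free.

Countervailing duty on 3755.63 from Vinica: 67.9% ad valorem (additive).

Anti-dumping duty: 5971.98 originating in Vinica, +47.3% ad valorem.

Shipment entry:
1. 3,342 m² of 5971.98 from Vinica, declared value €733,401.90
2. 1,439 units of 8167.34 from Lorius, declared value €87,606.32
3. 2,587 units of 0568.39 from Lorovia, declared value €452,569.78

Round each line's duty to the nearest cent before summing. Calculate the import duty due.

€501,904.79

Line 1 (5971.98, Vinica, 3,342 m², €733,401.90):
Base rate for 5971.98 is 19% + €3.30/m².
Additional duty on 5971.98 from Vinica: +47.3%. Applied ad valorem rate: 19% + 47.3% = 66.3%.
Duty = €733,401.90 × 66.3% + 3,342 × €3.30 = €497,274.06.
Line 2 (8167.34, Lorius, 1,439 units, €87,606.32):
Base rate for 8167.34 is 6.5%.
Origin Lorius qualifies under the Zoray–Lorius agreement and 8167.34 is covered: preferential rate Free applies instead.
Duty = €87,606.32 × 0% = €0.00.
Line 3 (0568.39, Lorovia, 2,587 units, €452,569.78):
Base rate for 0568.39 is €1.79/unit.
Duty = 2,587 × €1.79 = €4,630.73.
Total = €497,274.06 + €0.00 + €4,630.73 = €501,904.79.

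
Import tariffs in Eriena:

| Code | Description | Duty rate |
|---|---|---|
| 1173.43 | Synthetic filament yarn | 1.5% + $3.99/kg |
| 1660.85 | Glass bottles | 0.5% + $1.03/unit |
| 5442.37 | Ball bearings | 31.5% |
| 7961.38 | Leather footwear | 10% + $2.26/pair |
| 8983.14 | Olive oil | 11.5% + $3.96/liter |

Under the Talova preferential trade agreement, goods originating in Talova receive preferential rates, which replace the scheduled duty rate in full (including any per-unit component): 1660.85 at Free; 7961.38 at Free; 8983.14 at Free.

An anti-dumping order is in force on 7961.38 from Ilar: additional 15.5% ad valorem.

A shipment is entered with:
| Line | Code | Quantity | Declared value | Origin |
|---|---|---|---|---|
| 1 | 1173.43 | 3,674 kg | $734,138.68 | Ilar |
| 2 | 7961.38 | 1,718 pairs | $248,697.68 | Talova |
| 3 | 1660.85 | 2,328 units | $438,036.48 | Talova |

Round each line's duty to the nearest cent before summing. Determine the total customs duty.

Line 1 (1173.43, Ilar, 3,674 kg, $734,138.68):
Base rate for 1173.43 is 1.5% + $3.99/kg.
Duty = $734,138.68 × 1.5% + 3,674 × $3.99 = $25,671.34.
Line 2 (7961.38, Talova, 1,718 pairs, $248,697.68):
Base rate for 7961.38 is 10% + $2.26/pair.
Origin Talova qualifies under the Eriena–Talova agreement and 7961.38 is covered: preferential rate Free applies instead.
The additional-duty order on 7961.38 targets Ilar, not Talova; it does not apply.
Duty = $248,697.68 × 0% = $0.00.
Line 3 (1660.85, Talova, 2,328 units, $438,036.48):
Base rate for 1660.85 is 0.5% + $1.03/unit.
Origin Talova qualifies under the Eriena–Talova agreement and 1660.85 is covered: preferential rate Free applies instead.
Duty = $438,036.48 × 0% = $0.00.
Total = $25,671.34 + $0.00 + $0.00 = $25,671.34.

$25,671.34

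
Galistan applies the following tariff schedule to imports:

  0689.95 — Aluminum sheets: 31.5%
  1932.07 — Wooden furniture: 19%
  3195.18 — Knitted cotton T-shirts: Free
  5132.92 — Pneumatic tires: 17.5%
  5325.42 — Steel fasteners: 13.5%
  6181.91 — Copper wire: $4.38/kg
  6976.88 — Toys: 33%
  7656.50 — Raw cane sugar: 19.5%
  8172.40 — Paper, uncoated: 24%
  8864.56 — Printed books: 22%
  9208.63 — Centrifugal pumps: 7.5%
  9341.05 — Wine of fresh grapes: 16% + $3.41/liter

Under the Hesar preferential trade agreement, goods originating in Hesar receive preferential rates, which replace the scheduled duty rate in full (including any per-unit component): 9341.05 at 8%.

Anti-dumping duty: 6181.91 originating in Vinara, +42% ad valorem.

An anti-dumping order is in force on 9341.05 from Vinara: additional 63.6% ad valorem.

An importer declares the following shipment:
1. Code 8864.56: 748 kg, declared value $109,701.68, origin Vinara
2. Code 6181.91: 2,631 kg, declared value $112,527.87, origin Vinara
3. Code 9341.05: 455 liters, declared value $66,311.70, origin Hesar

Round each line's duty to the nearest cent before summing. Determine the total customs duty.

$88,224.80

Line 1 (8864.56, Vinara, 748 kg, $109,701.68):
Base rate for 8864.56 is 22%.
Duty = $109,701.68 × 22% = $24,134.37.
Line 2 (6181.91, Vinara, 2,631 kg, $112,527.87):
Base rate for 6181.91 is $4.38/kg.
Additional duty on 6181.91 from Vinara: +42% ad valorem. Applied ad valorem rate = 42%.
Duty = $112,527.87 × 42% + 2,631 × $4.38 = $58,785.49.
Line 3 (9341.05, Hesar, 455 liters, $66,311.70):
Base rate for 9341.05 is 16% + $3.41/liter.
Origin Hesar qualifies under the Galistan–Hesar agreement and 9341.05 is covered: preferential rate 8% applies instead.
The additional-duty order on 9341.05 targets Vinara, not Hesar; it does not apply.
Duty = $66,311.70 × 8% = $5,304.94.
Total = $24,134.37 + $58,785.49 + $5,304.94 = $88,224.80.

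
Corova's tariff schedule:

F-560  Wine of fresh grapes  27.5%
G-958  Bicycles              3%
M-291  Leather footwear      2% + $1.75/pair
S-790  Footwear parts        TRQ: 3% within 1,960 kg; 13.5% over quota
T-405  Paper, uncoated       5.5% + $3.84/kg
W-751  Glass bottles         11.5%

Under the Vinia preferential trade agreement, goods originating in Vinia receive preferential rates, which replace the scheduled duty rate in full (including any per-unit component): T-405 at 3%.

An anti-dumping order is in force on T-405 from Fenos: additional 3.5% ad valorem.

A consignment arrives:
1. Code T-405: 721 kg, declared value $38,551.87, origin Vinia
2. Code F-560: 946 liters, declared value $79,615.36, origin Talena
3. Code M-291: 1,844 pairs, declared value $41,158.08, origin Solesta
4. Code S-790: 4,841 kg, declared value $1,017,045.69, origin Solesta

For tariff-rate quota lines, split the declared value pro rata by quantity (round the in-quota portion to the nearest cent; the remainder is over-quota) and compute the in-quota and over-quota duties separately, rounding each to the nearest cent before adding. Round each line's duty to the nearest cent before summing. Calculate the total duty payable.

Line 1 (T-405, Vinia, 721 kg, $38,551.87):
Base rate for T-405 is 5.5% + $3.84/kg.
Origin Vinia qualifies under the Corova–Vinia agreement and T-405 is covered: preferential rate 3% applies instead.
The additional-duty order on T-405 targets Fenos, not Vinia; it does not apply.
Duty = $38,551.87 × 3% = $1,156.56.
Line 2 (F-560, Talena, 946 liters, $79,615.36):
Base rate for F-560 is 27.5%.
Duty = $79,615.36 × 27.5% = $21,894.22.
Line 3 (M-291, Solesta, 1,844 pairs, $41,158.08):
Base rate for M-291 is 2% + $1.75/pair.
Duty = $41,158.08 × 2% + 1,844 × $1.75 = $4,050.16.
Line 4 (S-790, Solesta, 4,841 kg, $1,017,045.69):
Code S-790 is under a tariff-rate quota (threshold 1,960 kg). In-quota: 1,960 kg at 3%; over-quota: 2,881 kg at 13.5%.
Pro-rata value split: in-quota = $1,017,045.69 × 1,960/4,841 = $411,776.40; over-quota = $1,017,045.69 − $411,776.40 = $605,269.29.
In-quota duty = $411,776.40 × 3% = $12,353.29. Over-quota duty = $605,269.29 × 13.5% = $81,711.35.
Line duty = $12,353.29 + $81,711.35 = $94,064.64.
Total = $1,156.56 + $21,894.22 + $4,050.16 + $94,064.64 = $121,165.58.

$121,165.58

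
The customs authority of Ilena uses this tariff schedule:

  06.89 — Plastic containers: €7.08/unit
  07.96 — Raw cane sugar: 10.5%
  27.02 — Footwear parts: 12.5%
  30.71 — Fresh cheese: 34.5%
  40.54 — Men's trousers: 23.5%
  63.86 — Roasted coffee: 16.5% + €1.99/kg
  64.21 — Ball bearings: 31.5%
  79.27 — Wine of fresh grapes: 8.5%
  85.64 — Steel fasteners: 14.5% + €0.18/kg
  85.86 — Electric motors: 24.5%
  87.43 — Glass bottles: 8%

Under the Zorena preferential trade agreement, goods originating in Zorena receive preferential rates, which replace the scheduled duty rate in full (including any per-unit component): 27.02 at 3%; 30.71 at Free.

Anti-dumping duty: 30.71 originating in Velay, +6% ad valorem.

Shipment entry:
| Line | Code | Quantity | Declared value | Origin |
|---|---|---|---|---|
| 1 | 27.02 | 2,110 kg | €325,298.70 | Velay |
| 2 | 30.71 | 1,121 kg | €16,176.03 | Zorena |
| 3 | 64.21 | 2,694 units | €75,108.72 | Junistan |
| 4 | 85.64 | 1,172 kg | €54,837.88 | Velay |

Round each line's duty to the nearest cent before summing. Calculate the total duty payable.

Line 1 (27.02, Velay, 2,110 kg, €325,298.70):
Base rate for 27.02 is 12.5%.
27.02 has an FTA preferential rate, but origin Velay is not Zorena; base rate stands.
Duty = €325,298.70 × 12.5% = €40,662.34.
Line 2 (30.71, Zorena, 1,121 kg, €16,176.03):
Base rate for 30.71 is 34.5%.
Origin Zorena qualifies under the Ilena–Zorena agreement and 30.71 is covered: preferential rate Free applies instead.
The additional-duty order on 30.71 targets Velay, not Zorena; it does not apply.
Duty = €16,176.03 × 0% = €0.00.
Line 3 (64.21, Junistan, 2,694 units, €75,108.72):
Base rate for 64.21 is 31.5%.
Duty = €75,108.72 × 31.5% = €23,659.25.
Line 4 (85.64, Velay, 1,172 kg, €54,837.88):
Base rate for 85.64 is 14.5% + €0.18/kg.
Duty = €54,837.88 × 14.5% + 1,172 × €0.18 = €8,162.45.
Total = €40,662.34 + €0.00 + €23,659.25 + €8,162.45 = €72,484.04.

€72,484.04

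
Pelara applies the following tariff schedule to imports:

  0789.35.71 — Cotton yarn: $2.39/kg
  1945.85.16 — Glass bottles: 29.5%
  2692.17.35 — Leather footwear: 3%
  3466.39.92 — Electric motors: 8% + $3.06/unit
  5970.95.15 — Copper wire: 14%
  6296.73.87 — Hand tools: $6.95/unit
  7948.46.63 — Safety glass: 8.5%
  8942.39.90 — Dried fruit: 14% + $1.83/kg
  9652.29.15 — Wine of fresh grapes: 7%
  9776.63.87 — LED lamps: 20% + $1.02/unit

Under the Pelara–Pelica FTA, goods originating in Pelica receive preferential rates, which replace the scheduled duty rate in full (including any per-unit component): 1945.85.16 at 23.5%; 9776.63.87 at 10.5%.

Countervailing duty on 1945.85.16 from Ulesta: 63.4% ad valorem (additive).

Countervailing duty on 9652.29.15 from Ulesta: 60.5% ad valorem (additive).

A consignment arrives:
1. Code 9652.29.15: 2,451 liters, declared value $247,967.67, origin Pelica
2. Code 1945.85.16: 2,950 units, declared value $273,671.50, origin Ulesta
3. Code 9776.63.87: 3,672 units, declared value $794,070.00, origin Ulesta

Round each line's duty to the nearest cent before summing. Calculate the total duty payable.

Line 1 (9652.29.15, Pelica, 2,451 liters, $247,967.67):
Base rate for 9652.29.15 is 7%.
Origin Pelica is the FTA partner but 9652.29.15 is not on the preference list; base rate stands.
The additional-duty order on 9652.29.15 targets Ulesta, not Pelica; it does not apply.
Duty = $247,967.67 × 7% = $17,357.74.
Line 2 (1945.85.16, Ulesta, 2,950 units, $273,671.50):
Base rate for 1945.85.16 is 29.5%.
1945.85.16 has an FTA preferential rate, but origin Ulesta is not Pelica; base rate stands.
Additional duty on 1945.85.16 from Ulesta: +63.4%. Applied ad valorem rate: 29.5% + 63.4% = 92.9%.
Duty = $273,671.50 × 92.9% = $254,240.82.
Line 3 (9776.63.87, Ulesta, 3,672 units, $794,070.00):
Base rate for 9776.63.87 is 20% + $1.02/unit.
9776.63.87 has an FTA preferential rate, but origin Ulesta is not Pelica; base rate stands.
Duty = $794,070.00 × 20% + 3,672 × $1.02 = $162,559.44.
Total = $17,357.74 + $254,240.82 + $162,559.44 = $434,158.00.

$434,158.00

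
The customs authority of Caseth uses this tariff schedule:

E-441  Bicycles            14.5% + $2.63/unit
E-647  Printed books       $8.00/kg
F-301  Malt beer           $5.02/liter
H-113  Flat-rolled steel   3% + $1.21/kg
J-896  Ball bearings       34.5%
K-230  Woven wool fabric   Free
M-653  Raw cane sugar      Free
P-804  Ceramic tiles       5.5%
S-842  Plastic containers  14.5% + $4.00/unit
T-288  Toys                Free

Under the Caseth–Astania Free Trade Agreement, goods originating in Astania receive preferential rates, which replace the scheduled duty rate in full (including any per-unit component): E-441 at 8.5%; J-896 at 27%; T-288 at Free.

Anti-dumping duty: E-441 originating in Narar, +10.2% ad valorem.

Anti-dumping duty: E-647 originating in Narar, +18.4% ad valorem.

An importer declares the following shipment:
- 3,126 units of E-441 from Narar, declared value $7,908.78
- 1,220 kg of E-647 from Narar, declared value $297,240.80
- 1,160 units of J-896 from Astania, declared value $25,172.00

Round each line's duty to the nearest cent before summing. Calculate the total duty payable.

Line 1 (E-441, Narar, 3,126 units, $7,908.78):
Base rate for E-441 is 14.5% + $2.63/unit.
E-441 has an FTA preferential rate, but origin Narar is not Astania; base rate stands.
Additional duty on E-441 from Narar: +10.2%. Applied ad valorem rate: 14.5% + 10.2% = 24.7%.
Duty = $7,908.78 × 24.7% + 3,126 × $2.63 = $10,174.85.
Line 2 (E-647, Narar, 1,220 kg, $297,240.80):
Base rate for E-647 is $8.00/kg.
Additional duty on E-647 from Narar: +18.4% ad valorem. Applied ad valorem rate = 18.4%.
Duty = $297,240.80 × 18.4% + 1,220 × $8.00 = $64,452.31.
Line 3 (J-896, Astania, 1,160 units, $25,172.00):
Base rate for J-896 is 34.5%.
Origin Astania qualifies under the Caseth–Astania agreement and J-896 is covered: preferential rate 27% applies instead.
Duty = $25,172.00 × 27% = $6,796.44.
Total = $10,174.85 + $64,452.31 + $6,796.44 = $81,423.60.

$81,423.60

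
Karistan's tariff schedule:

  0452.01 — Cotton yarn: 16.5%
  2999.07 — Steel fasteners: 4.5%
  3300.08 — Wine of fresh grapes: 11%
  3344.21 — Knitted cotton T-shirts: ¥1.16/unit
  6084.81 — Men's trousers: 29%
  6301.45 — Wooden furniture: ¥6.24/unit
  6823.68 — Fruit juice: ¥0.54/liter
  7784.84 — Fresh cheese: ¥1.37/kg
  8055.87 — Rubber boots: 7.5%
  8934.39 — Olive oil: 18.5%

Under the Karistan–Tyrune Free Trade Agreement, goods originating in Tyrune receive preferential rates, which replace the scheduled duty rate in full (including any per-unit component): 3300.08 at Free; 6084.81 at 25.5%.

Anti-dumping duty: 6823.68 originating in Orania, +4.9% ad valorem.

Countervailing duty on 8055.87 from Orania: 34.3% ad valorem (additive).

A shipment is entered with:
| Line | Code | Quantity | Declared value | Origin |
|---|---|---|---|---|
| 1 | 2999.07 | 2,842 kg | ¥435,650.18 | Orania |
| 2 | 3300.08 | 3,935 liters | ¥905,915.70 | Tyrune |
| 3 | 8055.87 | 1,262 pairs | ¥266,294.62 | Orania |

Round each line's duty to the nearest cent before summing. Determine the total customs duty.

Line 1 (2999.07, Orania, 2,842 kg, ¥435,650.18):
Base rate for 2999.07 is 4.5%.
Duty = ¥435,650.18 × 4.5% = ¥19,604.26.
Line 2 (3300.08, Tyrune, 3,935 liters, ¥905,915.70):
Base rate for 3300.08 is 11%.
Origin Tyrune qualifies under the Karistan–Tyrune agreement and 3300.08 is covered: preferential rate Free applies instead.
Duty = ¥905,915.70 × 0% = ¥0.00.
Line 3 (8055.87, Orania, 1,262 pairs, ¥266,294.62):
Base rate for 8055.87 is 7.5%.
Additional duty on 8055.87 from Orania: +34.3%. Applied ad valorem rate: 7.5% + 34.3% = 41.8%.
Duty = ¥266,294.62 × 41.8% = ¥111,311.15.
Total = ¥19,604.26 + ¥0.00 + ¥111,311.15 = ¥130,915.41.

¥130,915.41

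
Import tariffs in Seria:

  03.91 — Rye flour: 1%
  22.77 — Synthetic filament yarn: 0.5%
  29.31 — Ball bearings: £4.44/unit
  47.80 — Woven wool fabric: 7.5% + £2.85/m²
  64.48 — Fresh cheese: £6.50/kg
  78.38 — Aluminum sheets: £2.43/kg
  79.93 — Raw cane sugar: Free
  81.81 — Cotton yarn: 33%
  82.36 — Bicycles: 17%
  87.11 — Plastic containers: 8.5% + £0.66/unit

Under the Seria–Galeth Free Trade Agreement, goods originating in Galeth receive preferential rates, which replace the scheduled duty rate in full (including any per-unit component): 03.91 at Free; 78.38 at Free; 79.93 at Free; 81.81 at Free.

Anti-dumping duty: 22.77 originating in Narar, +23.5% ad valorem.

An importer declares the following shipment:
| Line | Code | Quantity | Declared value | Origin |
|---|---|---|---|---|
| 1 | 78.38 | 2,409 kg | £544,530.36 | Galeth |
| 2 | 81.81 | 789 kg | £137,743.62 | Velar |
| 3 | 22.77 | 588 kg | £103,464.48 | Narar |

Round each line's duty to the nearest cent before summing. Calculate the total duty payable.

£70,286.87

Line 1 (78.38, Galeth, 2,409 kg, £544,530.36):
Base rate for 78.38 is £2.43/kg.
Origin Galeth qualifies under the Seria–Galeth agreement and 78.38 is covered: preferential rate Free applies instead.
Duty = £544,530.36 × 0% = £0.00.
Line 2 (81.81, Velar, 789 kg, £137,743.62):
Base rate for 81.81 is 33%.
81.81 has an FTA preferential rate, but origin Velar is not Galeth; base rate stands.
Duty = £137,743.62 × 33% = £45,455.39.
Line 3 (22.77, Narar, 588 kg, £103,464.48):
Base rate for 22.77 is 0.5%.
Additional duty on 22.77 from Narar: +23.5%. Applied ad valorem rate: 0.5% + 23.5% = 24%.
Duty = £103,464.48 × 24% = £24,831.48.
Total = £0.00 + £45,455.39 + £24,831.48 = £70,286.87.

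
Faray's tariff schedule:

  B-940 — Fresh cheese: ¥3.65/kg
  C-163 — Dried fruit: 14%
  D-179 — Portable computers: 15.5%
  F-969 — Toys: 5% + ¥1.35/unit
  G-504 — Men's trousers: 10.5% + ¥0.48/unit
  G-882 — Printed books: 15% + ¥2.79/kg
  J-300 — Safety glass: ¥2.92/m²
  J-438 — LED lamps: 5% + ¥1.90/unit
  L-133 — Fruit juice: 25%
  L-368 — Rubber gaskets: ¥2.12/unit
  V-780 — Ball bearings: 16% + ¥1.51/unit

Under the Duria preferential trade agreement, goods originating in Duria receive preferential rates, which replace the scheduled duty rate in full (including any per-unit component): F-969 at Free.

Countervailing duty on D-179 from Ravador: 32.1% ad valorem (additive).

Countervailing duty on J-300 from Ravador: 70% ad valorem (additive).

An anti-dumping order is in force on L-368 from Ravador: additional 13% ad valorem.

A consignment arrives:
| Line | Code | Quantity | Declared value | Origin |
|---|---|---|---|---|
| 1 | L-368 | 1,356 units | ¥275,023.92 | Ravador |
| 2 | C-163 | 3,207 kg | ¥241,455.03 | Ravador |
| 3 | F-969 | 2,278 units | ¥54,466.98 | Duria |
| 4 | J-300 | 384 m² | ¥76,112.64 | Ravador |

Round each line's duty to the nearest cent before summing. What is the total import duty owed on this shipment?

Line 1 (L-368, Ravador, 1,356 units, ¥275,023.92):
Base rate for L-368 is ¥2.12/unit.
Additional duty on L-368 from Ravador: +13% ad valorem. Applied ad valorem rate = 13%.
Duty = ¥275,023.92 × 13% + 1,356 × ¥2.12 = ¥38,627.83.
Line 2 (C-163, Ravador, 3,207 kg, ¥241,455.03):
Base rate for C-163 is 14%.
Duty = ¥241,455.03 × 14% = ¥33,803.70.
Line 3 (F-969, Duria, 2,278 units, ¥54,466.98):
Base rate for F-969 is 5% + ¥1.35/unit.
Origin Duria qualifies under the Faray–Duria agreement and F-969 is covered: preferential rate Free applies instead.
Duty = ¥54,466.98 × 0% = ¥0.00.
Line 4 (J-300, Ravador, 384 m², ¥76,112.64):
Base rate for J-300 is ¥2.92/m².
Additional duty on J-300 from Ravador: +70% ad valorem. Applied ad valorem rate = 70%.
Duty = ¥76,112.64 × 70% + 384 × ¥2.92 = ¥54,400.13.
Total = ¥38,627.83 + ¥33,803.70 + ¥0.00 + ¥54,400.13 = ¥126,831.66.

¥126,831.66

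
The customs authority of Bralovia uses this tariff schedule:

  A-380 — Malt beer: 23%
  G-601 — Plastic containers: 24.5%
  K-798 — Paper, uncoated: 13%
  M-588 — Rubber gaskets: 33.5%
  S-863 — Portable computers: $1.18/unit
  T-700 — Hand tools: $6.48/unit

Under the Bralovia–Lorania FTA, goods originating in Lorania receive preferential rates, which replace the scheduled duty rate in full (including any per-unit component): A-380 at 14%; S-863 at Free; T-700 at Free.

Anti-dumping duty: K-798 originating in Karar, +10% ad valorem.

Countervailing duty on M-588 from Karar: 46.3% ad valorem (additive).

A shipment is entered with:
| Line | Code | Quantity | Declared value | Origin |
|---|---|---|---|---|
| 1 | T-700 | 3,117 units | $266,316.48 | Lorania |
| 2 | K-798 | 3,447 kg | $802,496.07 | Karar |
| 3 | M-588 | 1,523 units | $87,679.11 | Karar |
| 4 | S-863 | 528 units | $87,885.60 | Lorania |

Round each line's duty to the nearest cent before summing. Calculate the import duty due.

Line 1 (T-700, Lorania, 3,117 units, $266,316.48):
Base rate for T-700 is $6.48/unit.
Origin Lorania qualifies under the Bralovia–Lorania agreement and T-700 is covered: preferential rate Free applies instead.
Duty = $266,316.48 × 0% = $0.00.
Line 2 (K-798, Karar, 3,447 kg, $802,496.07):
Base rate for K-798 is 13%.
Additional duty on K-798 from Karar: +10%. Applied ad valorem rate: 13% + 10% = 23%.
Duty = $802,496.07 × 23% = $184,574.10.
Line 3 (M-588, Karar, 1,523 units, $87,679.11):
Base rate for M-588 is 33.5%.
Additional duty on M-588 from Karar: +46.3%. Applied ad valorem rate: 33.5% + 46.3% = 79.8%.
Duty = $87,679.11 × 79.8% = $69,967.93.
Line 4 (S-863, Lorania, 528 units, $87,885.60):
Base rate for S-863 is $1.18/unit.
Origin Lorania qualifies under the Bralovia–Lorania agreement and S-863 is covered: preferential rate Free applies instead.
Duty = $87,885.60 × 0% = $0.00.
Total = $0.00 + $184,574.10 + $69,967.93 + $0.00 = $254,542.03.

$254,542.03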